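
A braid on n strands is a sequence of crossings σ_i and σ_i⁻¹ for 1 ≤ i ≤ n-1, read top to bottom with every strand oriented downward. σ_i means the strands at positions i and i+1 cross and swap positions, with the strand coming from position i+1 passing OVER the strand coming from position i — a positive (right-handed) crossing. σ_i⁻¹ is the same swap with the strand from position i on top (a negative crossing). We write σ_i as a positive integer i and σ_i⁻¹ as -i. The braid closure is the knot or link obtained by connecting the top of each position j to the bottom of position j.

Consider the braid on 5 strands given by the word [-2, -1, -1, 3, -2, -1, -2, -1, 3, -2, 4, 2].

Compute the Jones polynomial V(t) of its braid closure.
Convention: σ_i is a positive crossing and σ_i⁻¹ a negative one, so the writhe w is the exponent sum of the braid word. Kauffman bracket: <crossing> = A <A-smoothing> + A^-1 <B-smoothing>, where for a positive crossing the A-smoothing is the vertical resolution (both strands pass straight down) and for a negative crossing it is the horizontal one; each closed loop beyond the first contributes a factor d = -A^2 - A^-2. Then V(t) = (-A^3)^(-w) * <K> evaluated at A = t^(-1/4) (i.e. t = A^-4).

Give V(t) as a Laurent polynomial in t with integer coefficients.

The presented braid s2^-1 s1^-1 s1^-1 s3 s2^-1 s1^-1 s2^-1 s1^-1 s3 s2^-1 s4 s2 on 5 strands reduces by inverse Markov moves (closure unchanged at each step):
  Deconjugate: the word is γ·β·γ⁻¹ with γ = s2^-1 (prefix) and γ⁻¹ = s2 (suffix); strip both.
  Destabilize: the word has the form β·s4 where s4 occurs only as the final letter (β ∈ B_4); drop it and the last strand → 4 strands.
Reduced to β = s1^-1 s1^-1 s3 s2^-1 s1^-1 s2^-1 s1^-1 s3 s2^-1 on 4 strands, 9 crossings.
Compute on β:
Braid: s1^-1 s1^-1 s3 s2^-1 s1^-1 s2^-1 s1^-1 s3 s2^-1 on 4 strands, 9 crossings.
Writhe w = (#positive) - (#negative) = 2 - 7 = -5.
State-sum expansion of <K>. There are 2^9 = 512 states.
For each crossing: s=0 is the vertical smoothing, s=1 horizontal. Crossing k contributes A^(sign_k * (1 - 2*s_k)); loop factor d = -A^2 - A^-2.
Tabulate the states by total A-exponent and number of loops L (A-exp: L × count):
  A^9: L=3 ×1
  A^7: L=2 ×4, L=4 ×5
  A^5: L=1 ×4, L=3 ×26, L=5 ×6
  A^3: L=2 ×43, L=4 ×40, L=6 ×1
  A^1: L=1 ×23, L=3 ×92, L=5 ×11
  A^-1: L=2 ×91, L=4 ×34, L=6 ×1
  A^-3: L=1 ×32, L=3 ×48, L=5 ×4
  A^-5: L=2 ×28, L=4 ×8
  A^-7: L=3 ×9
  A^-9: L=4 ×1
Each group contributes A^e * Σ count * d^(L-1):
Powers of d = -A^2 - A^-2: d^2 = A^4 + 2 + A^-4; d^3 = -A^6 - 3*A^2 - 3*A^-2 - A^-6; d^4 = A^8 + 4*A^4 + 6 + 4*A^-4 + A^-8; d^5 = -A^10 - 5*A^6 - 10*A^2 - 10*A^-2 - 5*A^-6 - A^-10.
  A^9 * (d^2) = A^13 + 2*A^9 + A^5
  A^7 * (4*d + 5*d^3) = -5*A^13 - 19*A^9 - 19*A^5 - 5*A
  A^5 * (4 + 26*d^2 + 6*d^4) = 6*A^13 + 50*A^9 + 92*A^5 + 50*A + 6*A^-3
  A^3 * (43*d + 40*d^3 + d^5) = -A^13 - 45*A^9 - 173*A^5 - 173*A - 45*A^-3 - A^-7
  A^1 * (23 + 92*d^2 + 11*d^4) = 11*A^9 + 136*A^5 + 273*A + 136*A^-3 + 11*A^-7
  A^-1 * (91*d + 34*d^3 + d^5) = -A^9 - 39*A^5 - 203*A - 203*A^-3 - 39*A^-7 - A^-11
  A^-3 * (32 + 48*d^2 + 4*d^4) = 4*A^5 + 64*A + 152*A^-3 + 64*A^-7 + 4*A^-11
  A^-5 * (28*d + 8*d^3) = -8*A - 52*A^-3 - 52*A^-7 - 8*A^-11
  A^-7 * (9*d^2) = 9*A^-3 + 18*A^-7 + 9*A^-11
  A^-9 * (d^3) = -A^-3 - 3*A^-7 - 3*A^-11 - A^-15
Summing the groups: <K> = A^13 - 2*A^9 + 2*A^5 - 2*A + 2*A^-3 - 2*A^-7 + A^-11 - A^-15
Normalise by the writhe: (-A^3)^(-w) = (-A^3)^(5) = -A^15, so f(A) = -A^15 * <K> = -A^28 + 2*A^24 - 2*A^20 + 2*A^16 - 2*A^12 + 2*A^8 - A^4 + 1.
Substitute A = t^(-1/4), i.e. A^e → t^(-e/4): V(t) = 1 - t^-1 + 2*t^-2 - 2*t^-3 + 2*t^-4 - 2*t^-5 + 2*t^-6 - t^-7

Answer: 1 - t^-1 + 2*t^-2 - 2*t^-3 + 2*t^-4 - 2*t^-5 + 2*t^-6 - t^-7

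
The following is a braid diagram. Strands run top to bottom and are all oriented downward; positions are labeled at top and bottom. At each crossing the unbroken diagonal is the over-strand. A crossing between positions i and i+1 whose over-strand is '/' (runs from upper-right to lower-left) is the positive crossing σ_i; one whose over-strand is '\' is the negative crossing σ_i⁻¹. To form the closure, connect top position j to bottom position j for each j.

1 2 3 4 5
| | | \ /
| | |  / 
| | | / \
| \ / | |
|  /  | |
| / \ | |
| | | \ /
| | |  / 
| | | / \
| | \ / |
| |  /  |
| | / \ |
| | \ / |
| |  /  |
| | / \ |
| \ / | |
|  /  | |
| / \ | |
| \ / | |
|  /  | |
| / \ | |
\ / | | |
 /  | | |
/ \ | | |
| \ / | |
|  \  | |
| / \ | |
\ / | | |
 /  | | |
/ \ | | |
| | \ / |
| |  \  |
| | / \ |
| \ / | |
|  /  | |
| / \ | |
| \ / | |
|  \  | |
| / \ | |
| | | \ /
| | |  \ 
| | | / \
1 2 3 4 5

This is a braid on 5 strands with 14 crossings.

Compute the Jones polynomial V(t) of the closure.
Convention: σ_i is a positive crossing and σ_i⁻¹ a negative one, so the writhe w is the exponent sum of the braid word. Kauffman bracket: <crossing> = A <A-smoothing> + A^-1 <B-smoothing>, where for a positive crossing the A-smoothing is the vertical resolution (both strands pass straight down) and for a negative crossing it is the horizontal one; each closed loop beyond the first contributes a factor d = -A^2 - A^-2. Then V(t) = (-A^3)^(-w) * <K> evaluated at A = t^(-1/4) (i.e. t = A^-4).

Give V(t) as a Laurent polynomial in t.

Reading the diagram top to bottom ('/'-over between positions i,i+1 = s_i, '\'-over = s_i^-1): braid word = s4 s2 s4 s3 s3 s2 s2 s1 s2^-1 s1 s3^-1 s2 s2^-1 s4^-1.
The presented braid s4 s2 s4 s3 s3 s2 s2 s1 s2^-1 s1 s3^-1 s2 s2^-1 s4^-1 on 5 strands reduces by inverse Markov moves (closure unchanged at each step):
  Deconjugate: the word is γ·β·γ⁻¹ with γ = s4 s2 (prefix) and γ⁻¹ = s2^-1 s4^-1 (suffix); strip both.
Reduced to β = s4 s3 s3 s2 s2 s1 s2^-1 s1 s3^-1 s2 on 5 strands, 10 crossings.
Compute on β:
Braid: s4 s3 s3 s2 s2 s1 s2^-1 s1 s3^-1 s2 on 5 strands, 10 crossings.
Writhe w = (#positive) - (#negative) = 8 - 2 = 6.
State-sum expansion of <K>. There are 2^10 = 1024 states.
Each crossing splits two ways (0=vertical, 1=horizontal). The state's weight is A^(#A-smoothings - #B-smoothings) * d^(loops - 1).
Tabulate the states by total A-exponent and number of loops L (A-exp: L × count):
  A^10: L=3 ×1
  A^8: L=2 ×3, L=4 ×7
  A^6: L=1 ×2, L=3 ×29, L=5 ×14
  A^4: L=2 ×39, L=4 ×72, L=6 ×9
  A^2: L=1 ×17, L=3 ×137, L=5 ×54, L=7 ×2
  A^0: L=2 ×109, L=4 ×128, L=6 ×15
  A^-2: L=1 ×30, L=3 ×132, L=5 ×47, L=7 ×1
  A^-4: L=2 ×49, L=4 ×65, L=6 ×6
  A^-6: L=3 ×31, L=5 ×14
  A^-8: L=4 ×9, L=6 ×1
  A^-10: L=5 ×1
Each group contributes A^e * Σ count * d^(L-1):
Powers of d = -A^2 - A^-2: d^2 = A^4 + 2 + A^-4; d^3 = -A^6 - 3*A^2 - 3*A^-2 - A^-6; d^4 = A^8 + 4*A^4 + 6 + 4*A^-4 + A^-8; d^5 = -A^10 - 5*A^6 - 10*A^2 - 10*A^-2 - 5*A^-6 - A^-10; d^6 = A^12 + 6*A^8 + 15*A^4 + 20 + 15*A^-4 + 6*A^-8 + A^-12.
  A^10 * (d^2) = A^14 + 2*A^10 + A^6
  A^8 * (3*d + 7*d^3) = -7*A^14 - 24*A^10 - 24*A^6 - 7*A^2
  A^6 * (2 + 29*d^2 + 14*d^4) = 14*A^14 + 85*A^10 + 144*A^6 + 85*A^2 + 14*A^-2
  A^4 * (39*d + 72*d^3 + 9*d^5) = -9*A^14 - 117*A^10 - 345*A^6 - 345*A^2 - 117*A^-2 - 9*A^-6
  A^2 * (17 + 137*d^2 + 54*d^4 + 2*d^6) = 2*A^14 + 66*A^10 + 383*A^6 + 655*A^2 + 383*A^-2 + 66*A^-6 + 2*A^-10
  A^0 * (109*d + 128*d^3 + 15*d^5) = -15*A^10 - 203*A^6 - 643*A^2 - 643*A^-2 - 203*A^-6 - 15*A^-10
  A^-2 * (30 + 132*d^2 + 47*d^4 + d^6) = A^10 + 53*A^6 + 335*A^2 + 596*A^-2 + 335*A^-6 + 53*A^-10 + A^-14
  A^-4 * (49*d + 65*d^3 + 6*d^5) = -6*A^6 - 95*A^2 - 304*A^-2 - 304*A^-6 - 95*A^-10 - 6*A^-14
  A^-6 * (31*d^2 + 14*d^4) = 14*A^2 + 87*A^-2 + 146*A^-6 + 87*A^-10 + 14*A^-14
  A^-8 * (9*d^3 + d^5) = -A^2 - 14*A^-2 - 37*A^-6 - 37*A^-10 - 14*A^-14 - A^-18
  A^-10 * (d^4) = A^-2 + 4*A^-6 + 6*A^-10 + 4*A^-14 + A^-18
Summing the groups: <K> = A^14 - 2*A^10 + 3*A^6 - 2*A^2 + 3*A^-2 - 2*A^-6 + A^-10 - A^-14
Normalise by the writhe: (-A^3)^(-w) = (-A^3)^(-6) = A^-18, so f(A) = A^-18 * <K> = A^-4 - 2*A^-8 + 3*A^-12 - 2*A^-16 + 3*A^-20 - 2*A^-24 + A^-28 - A^-32.
Substitute A = t^(-1/4), i.e. A^e → t^(-e/4): V(t) = -t^8 + t^7 - 2*t^6 + 3*t^5 - 2*t^4 + 3*t^3 - 2*t^2 + t

Answer: -t^8 + t^7 - 2*t^6 + 3*t^5 - 2*t^4 + 3*t^3 - 2*t^2 + t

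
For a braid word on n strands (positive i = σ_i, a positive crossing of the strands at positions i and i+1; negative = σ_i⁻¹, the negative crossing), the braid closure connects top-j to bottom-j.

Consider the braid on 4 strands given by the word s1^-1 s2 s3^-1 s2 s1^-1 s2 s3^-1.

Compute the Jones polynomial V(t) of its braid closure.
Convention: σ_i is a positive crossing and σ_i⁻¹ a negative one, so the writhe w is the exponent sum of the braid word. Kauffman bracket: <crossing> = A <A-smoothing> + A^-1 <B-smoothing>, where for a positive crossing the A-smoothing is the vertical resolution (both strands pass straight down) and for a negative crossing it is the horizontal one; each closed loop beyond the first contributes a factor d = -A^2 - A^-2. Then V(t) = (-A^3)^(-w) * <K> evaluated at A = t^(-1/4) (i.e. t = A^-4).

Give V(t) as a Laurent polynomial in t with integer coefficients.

Braid: s1^-1 s2 s3^-1 s2 s1^-1 s2 s3^-1 on 4 strands, 7 crossings.
Writhe w = (#positive) - (#negative) = 3 - 4 = -1.
Enumerate smoothing states for the bracket polynomial. There are 2^7 = 128 states.
For each crossing: s=0 is the vertical smoothing, s=1 horizontal. Crossing k contributes A^(sign_k * (1 - 2*s_k)); loop factor d = -A^2 - A^-2.
Tabulate the states by total A-exponent and number of loops L (A-exp: L × count):
  A^7: L=4 ×1
  A^5: L=3 ×7
  A^3: L=2 ×19, L=4 ×2
  A^1: L=1 ×21, L=3 ×14
  A^-1: L=2 ×32, L=4 ×3
  A^-3: L=3 ×21
  A^-5: L=4 ×7
  A^-7: L=5 ×1
Each group contributes A^e * Σ count * d^(L-1):
Powers of d = -A^2 - A^-2: d^2 = A^4 + 2 + A^-4; d^3 = -A^6 - 3*A^2 - 3*A^-2 - A^-6; d^4 = A^8 + 4*A^4 + 6 + 4*A^-4 + A^-8.
  A^7 * (d^3) = -A^13 - 3*A^9 - 3*A^5 - A
  A^5 * (7*d^2) = 7*A^9 + 14*A^5 + 7*A
  A^3 * (19*d + 2*d^3) = -2*A^9 - 25*A^5 - 25*A - 2*A^-3
  A^1 * (21 + 14*d^2) = 14*A^5 + 49*A + 14*A^-3
  A^-1 * (32*d + 3*d^3) = -3*A^5 - 41*A - 41*A^-3 - 3*A^-7
  A^-3 * (21*d^2) = 21*A + 42*A^-3 + 21*A^-7
  A^-5 * (7*d^3) = -7*A - 21*A^-3 - 21*A^-7 - 7*A^-11
  A^-7 * (d^4) = A + 4*A^-3 + 6*A^-7 + 4*A^-11 + A^-15
Summing the groups: <K> = -A^13 + 2*A^9 - 3*A^5 + 4*A - 4*A^-3 + 3*A^-7 - 3*A^-11 + A^-15
Normalise by the writhe: (-A^3)^(-w) = (-A^3)^(1) = -A^3, so f(A) = -A^3 * <K> = A^16 - 2*A^12 + 3*A^8 - 4*A^4 + 4 - 3*A^-4 + 3*A^-8 - A^-12.
Substitute A = t^(-1/4), i.e. A^e → t^(-e/4): V(t) = -t^3 + 3*t^2 - 3*t + 4 - 4*t^-1 + 3*t^-2 - 2*t^-3 + t^-4

Answer: -t^3 + 3*t^2 - 3*t + 4 - 4*t^-1 + 3*t^-2 - 2*t^-3 + t^-4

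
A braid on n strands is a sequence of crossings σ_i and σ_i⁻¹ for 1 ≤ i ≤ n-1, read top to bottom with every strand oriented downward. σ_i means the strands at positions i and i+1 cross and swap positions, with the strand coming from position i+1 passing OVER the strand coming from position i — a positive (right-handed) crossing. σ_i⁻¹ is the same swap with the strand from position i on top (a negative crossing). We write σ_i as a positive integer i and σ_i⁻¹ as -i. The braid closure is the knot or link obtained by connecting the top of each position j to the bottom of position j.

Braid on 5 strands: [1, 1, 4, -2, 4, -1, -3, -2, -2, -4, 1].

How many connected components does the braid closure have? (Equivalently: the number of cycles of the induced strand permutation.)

2

Derivation:
Track the strand permutation on 5 strands, starting from identity.
  step 1: s1 swaps positions 1,2 -> [2 1 3 4 5]
  step 2: s1 swaps positions 1,2 -> [1 2 3 4 5]
  step 3: s4 swaps positions 4,5 -> [1 2 3 5 4]
  step 4: s2^-1 swaps positions 2,3 -> [1 3 2 5 4]
  step 5: s4 swaps positions 4,5 -> [1 3 2 4 5]
  step 6: s1^-1 swaps positions 1,2 -> [3 1 2 4 5]
  step 7: s3^-1 swaps positions 3,4 -> [3 1 4 2 5]
  step 8: s2^-1 swaps positions 2,3 -> [3 4 1 2 5]
  step 9: s2^-1 swaps positions 2,3 -> [3 1 4 2 5]
  step 10: s4^-1 swaps positions 4,5 -> [3 1 4 5 2]
  step 11: s1 swaps positions 1,2 -> [1 3 4 5 2]
Final permutation (position -> original strand): [1 3 4 5 2]
Closure components = cycle count of this permutation = 2.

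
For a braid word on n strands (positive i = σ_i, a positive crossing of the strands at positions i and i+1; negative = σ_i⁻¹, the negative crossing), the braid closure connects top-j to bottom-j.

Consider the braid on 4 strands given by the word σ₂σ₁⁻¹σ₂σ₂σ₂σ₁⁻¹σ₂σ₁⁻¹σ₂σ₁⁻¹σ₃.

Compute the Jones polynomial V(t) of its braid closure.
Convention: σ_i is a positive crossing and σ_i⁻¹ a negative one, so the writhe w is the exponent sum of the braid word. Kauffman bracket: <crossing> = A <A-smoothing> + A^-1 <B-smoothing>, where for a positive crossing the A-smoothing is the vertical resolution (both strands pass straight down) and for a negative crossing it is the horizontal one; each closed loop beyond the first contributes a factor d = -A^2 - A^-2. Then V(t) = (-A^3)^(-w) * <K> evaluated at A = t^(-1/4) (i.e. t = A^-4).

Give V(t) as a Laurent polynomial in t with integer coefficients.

The presented braid s2 s1^-1 s2 s2 s2 s1^-1 s2 s1^-1 s2 s1^-1 s3 on 4 strands reduces by inverse Markov moves (closure unchanged at each step):
  Destabilize: the word has the form β·s3 where s3 occurs only as the final letter (β ∈ B_3); drop it and the last strand → 3 strands.
Reduced to β = s2 s1^-1 s2 s2 s2 s1^-1 s2 s1^-1 s2 s1^-1 on 3 strands, 10 crossings.
Compute on β:
Braid: s2 s1^-1 s2 s2 s2 s1^-1 s2 s1^-1 s2 s1^-1 on 3 strands, 10 crossings.
Writhe w = (#positive) - (#negative) = 6 - 4 = 2.
State-sum expansion of <K>. There are 2^10 = 1024 states.
Each crossing splits two ways (0=vertical, 1=horizontal). The state's weight is A^(#A-smoothings - #B-smoothings) * d^(loops - 1).
Tabulate the states by total A-exponent and number of loops L (A-exp: L × count):
  A^10: L=5 ×1
  A^8: L=4 ×10
  A^6: L=3 ×42, L=5 ×3
  A^4: L=2 ×90, L=4 ×29, L=6 ×1
  A^2: L=1 ×87, L=3 ×110, L=5 ×13
  A^0: L=2 ×179, L=4 ×71, L=6 ×2
  A^-2: L=3 ×187, L=5 ×23
  A^-4: L=4 ×117, L=6 ×3
  A^-6: L=5 ×45
  A^-8: L=6 ×10
  A^-10: L=7 ×1
Each group contributes A^e * Σ count * d^(L-1):
Powers of d = -A^2 - A^-2: d^2 = A^4 + 2 + A^-4; d^3 = -A^6 - 3*A^2 - 3*A^-2 - A^-6; d^4 = A^8 + 4*A^4 + 6 + 4*A^-4 + A^-8; d^5 = -A^10 - 5*A^6 - 10*A^2 - 10*A^-2 - 5*A^-6 - A^-10; d^6 = A^12 + 6*A^8 + 15*A^4 + 20 + 15*A^-4 + 6*A^-8 + A^-12.
  A^10 * (d^4) = A^18 + 4*A^14 + 6*A^10 + 4*A^6 + A^2
  A^8 * (10*d^3) = -10*A^14 - 30*A^10 - 30*A^6 - 10*A^2
  A^6 * (42*d^2 + 3*d^4) = 3*A^14 + 54*A^10 + 102*A^6 + 54*A^2 + 3*A^-2
  A^4 * (90*d + 29*d^3 + d^5) = -A^14 - 34*A^10 - 187*A^6 - 187*A^2 - 34*A^-2 - A^-6
  A^2 * (87 + 110*d^2 + 13*d^4) = 13*A^10 + 162*A^6 + 385*A^2 + 162*A^-2 + 13*A^-6
  A^0 * (179*d + 71*d^3 + 2*d^5) = -2*A^10 - 81*A^6 - 412*A^2 - 412*A^-2 - 81*A^-6 - 2*A^-10
  A^-2 * (187*d^2 + 23*d^4) = 23*A^6 + 279*A^2 + 512*A^-2 + 279*A^-6 + 23*A^-10
  A^-4 * (117*d^3 + 3*d^5) = -3*A^6 - 132*A^2 - 381*A^-2 - 381*A^-6 - 132*A^-10 - 3*A^-14
  A^-6 * (45*d^4) = 45*A^2 + 180*A^-2 + 270*A^-6 + 180*A^-10 + 45*A^-14
  A^-8 * (10*d^5) = -10*A^2 - 50*A^-2 - 100*A^-6 - 100*A^-10 - 50*A^-14 - 10*A^-18
  A^-10 * (d^6) = A^2 + 6*A^-2 + 15*A^-6 + 20*A^-10 + 15*A^-14 + 6*A^-18 + A^-22
Summing the groups: <K> = A^18 - 4*A^14 + 7*A^10 - 10*A^6 + 14*A^2 - 14*A^-2 + 14*A^-6 - 11*A^-10 + 7*A^-14 - 4*A^-18 + A^-22
Normalise by the writhe: (-A^3)^(-w) = (-A^3)^(-2) = A^-6, so f(A) = A^-6 * <K> = A^12 - 4*A^8 + 7*A^4 - 10 + 14*A^-4 - 14*A^-8 + 14*A^-12 - 11*A^-16 + 7*A^-20 - 4*A^-24 + A^-28.
Substitute A = t^(-1/4), i.e. A^e → t^(-e/4): V(t) = t^7 - 4*t^6 + 7*t^5 - 11*t^4 + 14*t^3 - 14*t^2 + 14*t - 10 + 7*t^-1 - 4*t^-2 + t^-3

Answer: t^7 - 4*t^6 + 7*t^5 - 11*t^4 + 14*t^3 - 14*t^2 + 14*t - 10 + 7*t^-1 - 4*t^-2 + t^-3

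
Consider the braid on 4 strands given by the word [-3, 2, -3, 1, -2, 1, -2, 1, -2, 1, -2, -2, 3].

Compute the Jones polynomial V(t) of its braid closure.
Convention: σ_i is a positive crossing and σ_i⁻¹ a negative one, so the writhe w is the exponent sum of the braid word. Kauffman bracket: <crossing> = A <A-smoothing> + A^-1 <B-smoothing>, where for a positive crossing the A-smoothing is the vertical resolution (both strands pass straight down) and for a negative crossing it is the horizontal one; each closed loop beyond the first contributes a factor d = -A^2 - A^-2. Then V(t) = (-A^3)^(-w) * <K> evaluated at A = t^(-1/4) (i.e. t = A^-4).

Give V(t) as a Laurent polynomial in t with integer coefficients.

t^4 - 4*t^3 + 6*t^2 - 7*t + 9 - 7*t^-1 + 6*t^-2 - 4*t^-3 + t^-4

Derivation:
The presented braid s3^-1 s2 s3^-1 s1 s2^-1 s1 s2^-1 s1 s2^-1 s1 s2^-1 s2^-1 s3 on 4 strands reduces by inverse Markov moves (closure unchanged at each step):
  Deconjugate: the word is γ·β·γ⁻¹ with γ = s3^-1 s2 (prefix) and γ⁻¹ = s2^-1 s3 (suffix); strip both.
Reduced to β = s3^-1 s1 s2^-1 s1 s2^-1 s1 s2^-1 s1 s2^-1 on 4 strands, 9 crossings.
Compute on β:
Braid: s3^-1 s1 s2^-1 s1 s2^-1 s1 s2^-1 s1 s2^-1 on 4 strands, 9 crossings.
Writhe w = (#positive) - (#negative) = 4 - 5 = -1.
State-sum expansion of <K>. There are 2^9 = 512 states.
Smooth each crossing (0=||, 1=⌣⌢); contribution A^(Σ sign_k(1-2s_k)) * d^(L-1).
Tabulate the states by total A-exponent and number of loops L (A-exp: L × count):
  A^9: L=5 ×1
  A^7: L=4 ×8, L=6 ×1
  A^5: L=3 ×28, L=5 ×8
  A^3: L=2 ×52, L=4 ×32
  A^1: L=1 ×45, L=3 ×77, L=5 ×4
  A^-1: L=2 ×97, L=4 ×29
  A^-3: L=3 ×80, L=5 ×4
  A^-5: L=4 ×36
  A^-7: L=5 ×9
  A^-9: L=6 ×1
Each group contributes A^e * Σ count * d^(L-1):
Powers of d = -A^2 - A^-2: d^2 = A^4 + 2 + A^-4; d^3 = -A^6 - 3*A^2 - 3*A^-2 - A^-6; d^4 = A^8 + 4*A^4 + 6 + 4*A^-4 + A^-8; d^5 = -A^10 - 5*A^6 - 10*A^2 - 10*A^-2 - 5*A^-6 - A^-10.
  A^9 * (d^4) = A^17 + 4*A^13 + 6*A^9 + 4*A^5 + A
  A^7 * (8*d^3 + d^5) = -A^17 - 13*A^13 - 34*A^9 - 34*A^5 - 13*A - A^-3
  A^5 * (28*d^2 + 8*d^4) = 8*A^13 + 60*A^9 + 104*A^5 + 60*A + 8*A^-3
  A^3 * (52*d + 32*d^3) = -32*A^9 - 148*A^5 - 148*A - 32*A^-3
  A^1 * (45 + 77*d^2 + 4*d^4) = 4*A^9 + 93*A^5 + 223*A + 93*A^-3 + 4*A^-7
  A^-1 * (97*d + 29*d^3) = -29*A^5 - 184*A - 184*A^-3 - 29*A^-7
  A^-3 * (80*d^2 + 4*d^4) = 4*A^5 + 96*A + 184*A^-3 + 96*A^-7 + 4*A^-11
  A^-5 * (36*d^3) = -36*A - 108*A^-3 - 108*A^-7 - 36*A^-11
  A^-7 * (9*d^4) = 9*A + 36*A^-3 + 54*A^-7 + 36*A^-11 + 9*A^-15
  A^-9 * (d^5) = -A - 5*A^-3 - 10*A^-7 - 10*A^-11 - 5*A^-15 - A^-19
Summing the groups: <K> = -A^13 + 4*A^9 - 6*A^5 + 7*A - 9*A^-3 + 7*A^-7 - 6*A^-11 + 4*A^-15 - A^-19
Normalise by the writhe: (-A^3)^(-w) = (-A^3)^(1) = -A^3, so f(A) = -A^3 * <K> = A^16 - 4*A^12 + 6*A^8 - 7*A^4 + 9 - 7*A^-4 + 6*A^-8 - 4*A^-12 + A^-16.
Substitute A = t^(-1/4), i.e. A^e → t^(-e/4): V(t) = t^4 - 4*t^3 + 6*t^2 - 7*t + 9 - 7*t^-1 + 6*t^-2 - 4*t^-3 + t^-4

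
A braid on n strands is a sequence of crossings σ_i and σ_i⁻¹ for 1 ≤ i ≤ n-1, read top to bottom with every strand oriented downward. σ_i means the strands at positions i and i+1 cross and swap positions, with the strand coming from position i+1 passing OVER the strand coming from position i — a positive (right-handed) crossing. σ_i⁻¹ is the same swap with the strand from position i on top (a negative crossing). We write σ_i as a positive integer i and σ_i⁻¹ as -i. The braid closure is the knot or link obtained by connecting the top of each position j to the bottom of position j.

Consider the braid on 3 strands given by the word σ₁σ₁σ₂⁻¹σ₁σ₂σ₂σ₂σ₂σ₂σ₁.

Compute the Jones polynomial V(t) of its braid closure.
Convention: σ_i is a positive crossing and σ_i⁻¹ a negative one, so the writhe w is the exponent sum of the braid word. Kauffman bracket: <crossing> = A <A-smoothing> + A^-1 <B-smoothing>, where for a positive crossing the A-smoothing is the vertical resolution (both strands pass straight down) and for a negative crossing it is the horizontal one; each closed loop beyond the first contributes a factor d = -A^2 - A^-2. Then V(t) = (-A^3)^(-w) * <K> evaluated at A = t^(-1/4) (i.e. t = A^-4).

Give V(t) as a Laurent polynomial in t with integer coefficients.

-t^12 + 2*t^11 - 4*t^10 + 5*t^9 - 5*t^8 + 5*t^7 - 4*t^6 + 3*t^5 - t^4 + t^3

Derivation:
Braid: s1 s1 s2^-1 s1 s2 s2 s2 s2 s2 s1 on 3 strands, 10 crossings.
Writhe w = (#positive) - (#negative) = 9 - 1 = 8.
Computing the Kauffman bracket via state sum. There are 2^10 = 1024 states.
Smooth each crossing (0=||, 1=⌣⌢); contribution A^(Σ sign_k(1-2s_k)) * d^(L-1).
Tabulate the states by total A-exponent and number of loops L (A-exp: L × count):
  A^10: L=2 ×1
  A^8: L=1 ×4, L=3 ×6
  A^6: L=2 ×35, L=4 ×10
  A^4: L=1 ×35, L=3 ×75, L=5 ×10
  A^2: L=2 ×115, L=4 ×90, L=6 ×5
  A^0: L=3 ×185, L=5 ×66, L=7 ×1
  A^-2: L=4 ×180, L=6 ×30
  A^-4: L=5 ×112, L=7 ×8
  A^-6: L=6 ×44, L=8 ×1
  A^-8: L=7 ×10
  A^-10: L=8 ×1
Each group contributes A^e * Σ count * d^(L-1):
Powers of d = -A^2 - A^-2: d^2 = A^4 + 2 + A^-4; d^3 = -A^6 - 3*A^2 - 3*A^-2 - A^-6; d^4 = A^8 + 4*A^4 + 6 + 4*A^-4 + A^-8; d^5 = -A^10 - 5*A^6 - 10*A^2 - 10*A^-2 - 5*A^-6 - A^-10; d^6 = A^12 + 6*A^8 + 15*A^4 + 20 + 15*A^-4 + 6*A^-8 + A^-12; d^7 = -A^14 - 7*A^10 - 21*A^6 - 35*A^2 - 35*A^-2 - 21*A^-6 - 7*A^-10 - A^-14.
  A^10 * (d) = -A^12 - A^8
  A^8 * (4 + 6*d^2) = 6*A^12 + 16*A^8 + 6*A^4
  A^6 * (35*d + 10*d^3) = -10*A^12 - 65*A^8 - 65*A^4 - 10
  A^4 * (35 + 75*d^2 + 10*d^4) = 10*A^12 + 115*A^8 + 245*A^4 + 115 + 10*A^-4
  A^2 * (115*d + 90*d^3 + 5*d^5) = -5*A^12 - 115*A^8 - 435*A^4 - 435 - 115*A^-4 - 5*A^-8
  A^0 * (185*d^2 + 66*d^4 + d^6) = A^12 + 72*A^8 + 464*A^4 + 786 + 464*A^-4 + 72*A^-8 + A^-12
  A^-2 * (180*d^3 + 30*d^5) = -30*A^8 - 330*A^4 - 840 - 840*A^-4 - 330*A^-8 - 30*A^-12
  A^-4 * (112*d^4 + 8*d^6) = 8*A^8 + 160*A^4 + 568 + 832*A^-4 + 568*A^-8 + 160*A^-12 + 8*A^-16
  A^-6 * (44*d^5 + d^7) = -A^8 - 51*A^4 - 241 - 475*A^-4 - 475*A^-8 - 241*A^-12 - 51*A^-16 - A^-20
  A^-8 * (10*d^6) = 10*A^4 + 60 + 150*A^-4 + 200*A^-8 + 150*A^-12 + 60*A^-16 + 10*A^-20
  A^-10 * (d^7) = -A^4 - 7 - 21*A^-4 - 35*A^-8 - 35*A^-12 - 21*A^-16 - 7*A^-20 - A^-24
Summing the groups: <K> = A^12 - A^8 + 3*A^4 - 4 + 5*A^-4 - 5*A^-8 + 5*A^-12 - 4*A^-16 + 2*A^-20 - A^-24
Normalise by the writhe: (-A^3)^(-w) = (-A^3)^(-8) = A^-24, so f(A) = A^-24 * <K> = A^-12 - A^-16 + 3*A^-20 - 4*A^-24 + 5*A^-28 - 5*A^-32 + 5*A^-36 - 4*A^-40 + 2*A^-44 - A^-48.
Substitute A = t^(-1/4), i.e. A^e → t^(-e/4): V(t) = -t^12 + 2*t^11 - 4*t^10 + 5*t^9 - 5*t^8 + 5*t^7 - 4*t^6 + 3*t^5 - t^4 + t^3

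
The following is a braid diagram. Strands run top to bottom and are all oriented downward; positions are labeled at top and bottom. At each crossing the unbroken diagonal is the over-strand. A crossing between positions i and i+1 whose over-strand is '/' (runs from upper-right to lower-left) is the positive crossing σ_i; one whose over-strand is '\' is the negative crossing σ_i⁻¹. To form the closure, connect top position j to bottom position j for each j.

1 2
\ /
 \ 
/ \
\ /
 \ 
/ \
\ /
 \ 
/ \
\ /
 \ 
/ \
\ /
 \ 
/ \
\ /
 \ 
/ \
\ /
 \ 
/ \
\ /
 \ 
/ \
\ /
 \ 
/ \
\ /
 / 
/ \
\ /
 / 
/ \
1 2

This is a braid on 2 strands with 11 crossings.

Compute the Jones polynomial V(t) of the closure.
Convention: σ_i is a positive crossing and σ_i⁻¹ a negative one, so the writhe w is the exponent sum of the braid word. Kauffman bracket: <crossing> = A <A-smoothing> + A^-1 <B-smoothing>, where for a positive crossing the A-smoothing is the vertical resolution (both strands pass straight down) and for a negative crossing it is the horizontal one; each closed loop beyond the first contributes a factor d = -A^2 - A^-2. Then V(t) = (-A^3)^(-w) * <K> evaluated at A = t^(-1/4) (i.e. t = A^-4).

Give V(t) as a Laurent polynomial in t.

Reading the diagram top to bottom ('/'-over between positions i,i+1 = s_i, '\'-over = s_i^-1): braid word = s1^-1 s1^-1 s1^-1 s1^-1 s1^-1 s1^-1 s1^-1 s1^-1 s1^-1 s1 s1.
The presented braid s1^-1 s1^-1 s1^-1 s1^-1 s1^-1 s1^-1 s1^-1 s1^-1 s1^-1 s1 s1 on 2 strands reduces by inverse Markov moves (closure unchanged at each step):
  Deconjugate: the word is γ·β·γ⁻¹ with γ = s1^-1 s1^-1 (prefix) and γ⁻¹ = s1 s1 (suffix); strip both.
Reduced to β = s1^-1 s1^-1 s1^-1 s1^-1 s1^-1 s1^-1 s1^-1 on 2 strands, 7 crossings.
Compute on β:
Braid: s1^-1 s1^-1 s1^-1 s1^-1 s1^-1 s1^-1 s1^-1 on 2 strands, 7 crossings.
Writhe w = (#positive) - (#negative) = 0 - 7 = -7.
Computing the Kauffman bracket via state sum. There are 2^7 = 128 states.
Each crossing splits two ways (0=vertical, 1=horizontal). The state's weight is A^(#A-smoothings - #B-smoothings) * d^(loops - 1).
Tabulate the states by total A-exponent and number of loops L (A-exp: L × count):
  A^7: L=7 ×1
  A^5: L=6 ×7
  A^3: L=5 ×21
  A^1: L=4 ×35
  A^-1: L=3 ×35
  A^-3: L=2 ×21
  A^-5: L=1 ×7
  A^-7: L=2 ×1
Each group contributes A^e * Σ count * d^(L-1):
Powers of d = -A^2 - A^-2: d^2 = A^4 + 2 + A^-4; d^3 = -A^6 - 3*A^2 - 3*A^-2 - A^-6; d^4 = A^8 + 4*A^4 + 6 + 4*A^-4 + A^-8; d^5 = -A^10 - 5*A^6 - 10*A^2 - 10*A^-2 - 5*A^-6 - A^-10; d^6 = A^12 + 6*A^8 + 15*A^4 + 20 + 15*A^-4 + 6*A^-8 + A^-12.
  A^7 * (d^6) = A^19 + 6*A^15 + 15*A^11 + 20*A^7 + 15*A^3 + 6*A^-1 + A^-5
  A^5 * (7*d^5) = -7*A^15 - 35*A^11 - 70*A^7 - 70*A^3 - 35*A^-1 - 7*A^-5
  A^3 * (21*d^4) = 21*A^11 + 84*A^7 + 126*A^3 + 84*A^-1 + 21*A^-5
  A^1 * (35*d^3) = -35*A^7 - 105*A^3 - 105*A^-1 - 35*A^-5
  A^-1 * (35*d^2) = 35*A^3 + 70*A^-1 + 35*A^-5
  A^-3 * (21*d) = -21*A^-1 - 21*A^-5
  A^-5 * (7) = 7*A^-5
  A^-7 * (d) = -A^-5 - A^-9
Summing the groups: <K> = A^19 - A^15 + A^11 - A^7 + A^3 - A^-1 - A^-9
Normalise by the writhe: (-A^3)^(-w) = (-A^3)^(7) = -A^21, so f(A) = -A^21 * <K> = -A^40 + A^36 - A^32 + A^28 - A^24 + A^20 + A^12.
Substitute A = t^(-1/4), i.e. A^e → t^(-e/4): V(t) = t^-3 + t^-5 - t^-6 + t^-7 - t^-8 + t^-9 - t^-10

Answer: t^-3 + t^-5 - t^-6 + t^-7 - t^-8 + t^-9 - t^-10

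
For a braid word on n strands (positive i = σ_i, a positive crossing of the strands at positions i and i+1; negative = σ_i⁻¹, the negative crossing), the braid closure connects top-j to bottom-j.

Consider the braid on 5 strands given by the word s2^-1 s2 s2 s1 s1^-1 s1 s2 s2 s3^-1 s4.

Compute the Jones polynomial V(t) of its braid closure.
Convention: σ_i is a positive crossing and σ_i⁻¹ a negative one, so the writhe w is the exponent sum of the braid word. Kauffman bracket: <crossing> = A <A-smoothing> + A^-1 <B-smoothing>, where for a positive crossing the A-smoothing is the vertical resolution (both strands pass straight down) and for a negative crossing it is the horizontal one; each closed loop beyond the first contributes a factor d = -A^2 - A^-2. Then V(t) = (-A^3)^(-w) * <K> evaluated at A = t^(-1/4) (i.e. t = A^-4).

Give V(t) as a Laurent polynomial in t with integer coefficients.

The presented braid s2^-1 s2 s2 s1 s1^-1 s1 s2 s2 s3^-1 s4 on 5 strands reduces by inverse Markov moves (closure unchanged at each step):
  Destabilize: the word has the form β·s4 where s4 occurs only as the final letter (β ∈ B_4); drop it and the last strand → 4 strands.
  Destabilize: the word has the form β·s3^-1 where s3^-1 occurs only as the final letter (β ∈ B_3); drop it and the last strand → 3 strands.
  Deconjugate: the word is γ·β·γ⁻¹ with γ = s2^-1 (prefix) and γ⁻¹ = s2 (suffix); strip both.
Reduced to β = s2 s2 s1 s1^-1 s1 s2 on 3 strands, 6 crossings.
Compute on β:
First cancel adjacent σ_i σ_i⁻¹ pairs (Reidemeister II — same braid, same closure): s2 s2 s1 s1^-1 s1 s2 → s2 s2 s1 s2.
Braid: s2 s2 s1 s2 on 3 strands, 4 crossings.
Writhe w = (#positive) - (#negative) = 4 - 0 = 4.
Enumerate smoothing states for the bracket polynomial. There are 2^4 = 16 states.
Each crossing splits two ways (0=vertical, 1=horizontal). The state's weight is A^(#A-smoothings - #B-smoothings) * d^(loops - 1).
  state 0000: A-exp=+4, loops=3, term = A^4 * d^2
  state 0001: A-exp=+2, loops=2, term = A^2 * d^1
  state 0010: A-exp=+2, loops=2, term = A^2 * d^1
  state 0011: A-exp=+0, loops=1, term = A^0 * d^0
  state 0100: A-exp=+2, loops=2, term = A^2 * d^1
  state 0101: A-exp=+0, loops=3, term = A^0 * d^2
  state 0110: A-exp=+0, loops=1, term = A^0 * d^0
  state 0111: A-exp=-2, loops=2, term = A^-2 * d^1
  state 1000: A-exp=+2, loops=2, term = A^2 * d^1
  state 1001: A-exp=+0, loops=3, term = A^0 * d^2
  state 1010: A-exp=+0, loops=1, term = A^0 * d^0
  state 1011: A-exp=-2, loops=2, term = A^-2 * d^1
  state 1100: A-exp=+0, loops=3, term = A^0 * d^2
  state 1101: A-exp=-2, loops=4, term = A^-2 * d^3
  state 1110: A-exp=-2, loops=2, term = A^-2 * d^1
  state 1111: A-exp=-4, loops=3, term = A^-4 * d^2
Collect the terms by A-exponent (count of states per loop number):
Powers of d = -A^2 - A^-2: d^2 = A^4 + 2 + A^-4; d^3 = -A^6 - 3*A^2 - 3*A^-2 - A^-6.
  A^4 * (d^2) = A^8 + 2*A^4 + 1
  A^2 * (4*d) = -4*A^4 - 4
  A^0 * (3 + 3*d^2) = 3*A^4 + 9 + 3*A^-4
  A^-2 * (3*d + d^3) = -A^4 - 6 - 6*A^-4 - A^-8
  A^-4 * (d^2) = 1 + 2*A^-4 + A^-8
Summing the groups: <K> = A^8 + 1 - A^-4
Normalise by the writhe: (-A^3)^(-w) = (-A^3)^(-4) = A^-12, so f(A) = A^-12 * <K> = A^-4 + A^-12 - A^-16.
Substitute A = t^(-1/4), i.e. A^e → t^(-e/4): V(t) = -t^4 + t^3 + t

Answer: -t^4 + t^3 + t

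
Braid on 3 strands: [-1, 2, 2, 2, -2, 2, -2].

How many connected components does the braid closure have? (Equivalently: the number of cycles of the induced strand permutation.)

Track the strand permutation on 3 strands, starting from identity.
  step 1: s1^-1 swaps positions 1,2 -> [2 1 3]
  step 2: s2 swaps positions 2,3 -> [2 3 1]
  step 3: s2 swaps positions 2,3 -> [2 1 3]
  step 4: s2 swaps positions 2,3 -> [2 3 1]
  step 5: s2^-1 swaps positions 2,3 -> [2 1 3]
  step 6: s2 swaps positions 2,3 -> [2 3 1]
  step 7: s2^-1 swaps positions 2,3 -> [2 1 3]
Final permutation (position -> original strand): [2 1 3]
Closure components = cycle count of this permutation = 2.

Answer: 2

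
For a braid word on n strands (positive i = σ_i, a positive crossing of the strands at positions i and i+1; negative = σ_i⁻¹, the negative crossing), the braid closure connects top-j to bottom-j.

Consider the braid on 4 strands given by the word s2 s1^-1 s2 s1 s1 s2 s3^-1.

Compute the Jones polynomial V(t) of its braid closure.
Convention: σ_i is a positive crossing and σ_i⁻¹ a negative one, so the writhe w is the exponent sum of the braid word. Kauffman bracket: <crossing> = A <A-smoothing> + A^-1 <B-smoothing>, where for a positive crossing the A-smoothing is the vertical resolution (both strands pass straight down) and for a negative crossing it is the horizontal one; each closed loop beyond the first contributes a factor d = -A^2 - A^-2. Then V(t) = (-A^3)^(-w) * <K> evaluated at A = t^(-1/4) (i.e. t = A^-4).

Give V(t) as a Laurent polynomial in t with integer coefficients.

-t^6 + t^5 - t^4 + 2*t^3 - t^2 + t

Derivation:
The presented braid s2 s1^-1 s2 s1 s1 s2 s3^-1 on 4 strands reduces by inverse Markov moves (closure unchanged at each step):
  Destabilize: the word has the form β·s3^-1 where s3^-1 occurs only as the final letter (β ∈ B_3); drop it and the last strand → 3 strands.
Reduced to β = s2 s1^-1 s2 s1 s1 s2 on 3 strands, 6 crossings.
Compute on β:
Braid: s2 s1^-1 s2 s1 s1 s2 on 3 strands, 6 crossings.
Writhe w = (#positive) - (#negative) = 5 - 1 = 4.
State-sum expansion of <K>. There are 2^6 = 64 states.
For each crossing: s=0 is the vertical smoothing, s=1 horizontal. Crossing k contributes A^(sign_k * (1 - 2*s_k)); loop factor d = -A^2 - A^-2.
Tabulate the states by total A-exponent and number of loops L (A-exp: L × count):
  A^6: L=2 ×1
  A^4: L=1 ×3, L=3 ×3
  A^2: L=2 ×14, L=4 ×1
  A^0: L=1 ×10, L=3 ×10
  A^-2: L=2 ×13, L=4 ×2
  A^-4: L=3 ×6
  A^-6: L=4 ×1
Each group contributes A^e * Σ count * d^(L-1):
Powers of d = -A^2 - A^-2: d^2 = A^4 + 2 + A^-4; d^3 = -A^6 - 3*A^2 - 3*A^-2 - A^-6.
  A^6 * (d) = -A^8 - A^4
  A^4 * (3 + 3*d^2) = 3*A^8 + 9*A^4 + 3
  A^2 * (14*d + d^3) = -A^8 - 17*A^4 - 17 - A^-4
  A^0 * (10 + 10*d^2) = 10*A^4 + 30 + 10*A^-4
  A^-2 * (13*d + 2*d^3) = -2*A^4 - 19 - 19*A^-4 - 2*A^-8
  A^-4 * (6*d^2) = 6 + 12*A^-4 + 6*A^-8
  A^-6 * (d^3) = -1 - 3*A^-4 - 3*A^-8 - A^-12
Summing the groups: <K> = A^8 - A^4 + 2 - A^-4 + A^-8 - A^-12
Normalise by the writhe: (-A^3)^(-w) = (-A^3)^(-4) = A^-12, so f(A) = A^-12 * <K> = A^-4 - A^-8 + 2*A^-12 - A^-16 + A^-20 - A^-24.
Substitute A = t^(-1/4), i.e. A^e → t^(-e/4): V(t) = -t^6 + t^5 - t^4 + 2*t^3 - t^2 + t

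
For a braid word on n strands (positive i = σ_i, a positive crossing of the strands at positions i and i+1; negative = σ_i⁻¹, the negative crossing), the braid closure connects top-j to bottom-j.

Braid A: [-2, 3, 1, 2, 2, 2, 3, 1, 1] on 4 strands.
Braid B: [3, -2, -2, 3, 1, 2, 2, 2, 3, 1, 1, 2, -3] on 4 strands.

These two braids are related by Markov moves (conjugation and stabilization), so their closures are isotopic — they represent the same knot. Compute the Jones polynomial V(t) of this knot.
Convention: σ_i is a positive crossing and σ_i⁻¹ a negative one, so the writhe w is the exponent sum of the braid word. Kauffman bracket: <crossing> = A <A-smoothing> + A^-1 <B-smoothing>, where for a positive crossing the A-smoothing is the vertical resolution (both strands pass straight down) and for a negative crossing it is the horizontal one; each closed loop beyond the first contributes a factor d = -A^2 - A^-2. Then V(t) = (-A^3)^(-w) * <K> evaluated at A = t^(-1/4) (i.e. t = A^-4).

Markov-equivalent braids have isotopic closures, hence identical knot invariants. Strip the Markov moves from each word to reach a common short braid β, then compute V(t) once on β.
Braid A: s2^-1 s3 s1 s2 s2 s2 s3 s1 s1 on 4 strands has no conjugating prefix/suffix or stabilization to strip; take β = s2^-1 s3 s1 s2 s2 s2 s3 s1 s1.
Braid B: s3 s2^-1 s2^-1 s3 s1 s2 s2 s2 s3 s1 s1 s2 s3^-1 on 4 strands reduces by inverse Markov moves (closure unchanged at each step):
  Deconjugate: the word is γ·β·γ⁻¹ with γ = s3 (prefix) and γ⁻¹ = s3^-1 (suffix); strip both.
  Deconjugate: the word is γ·β·γ⁻¹ with γ = s2^-1 (prefix) and γ⁻¹ = s2 (suffix); strip both.
Reduced to β = s2^-1 s3 s1 s2 s2 s2 s3 s1 s1 on 4 strands, 9 crossings.
Both give the same β = s2^-1 s3 s1 s2 s2 s2 s3 s1 s1 on 4 strands, so one state sum suffices:
Braid: s2^-1 s3 s1 s2 s2 s2 s3 s1 s1 on 4 strands, 9 crossings.
Writhe w = (#positive) - (#negative) = 8 - 1 = 7.
State-sum expansion of <K>. There are 2^9 = 512 states.
For each crossing: s=0 is the vertical smoothing, s=1 horizontal. Crossing k contributes A^(sign_k * (1 - 2*s_k)); loop factor d = -A^2 - A^-2.
Tabulate the states by total A-exponent and number of loops L (A-exp: L × count):
  A^9: L=3 ×1
  A^7: L=2 ×5, L=4 ×4
  A^5: L=1 ×6, L=3 ×27, L=5 ×3
  A^3: L=2 ×57, L=4 ×26, L=6 ×1
  A^1: L=1 ×39, L=3 ×77, L=5 ×10
  A^-1: L=2 ×81, L=4 ×44, L=6 ×1
  A^-3: L=3 ×73, L=5 ×11
  A^-5: L=4 ×35, L=6 ×1
  A^-7: L=5 ×9
  A^-9: L=6 ×1
Each group contributes A^e * Σ count * d^(L-1):
Powers of d = -A^2 - A^-2: d^2 = A^4 + 2 + A^-4; d^3 = -A^6 - 3*A^2 - 3*A^-2 - A^-6; d^4 = A^8 + 4*A^4 + 6 + 4*A^-4 + A^-8; d^5 = -A^10 - 5*A^6 - 10*A^2 - 10*A^-2 - 5*A^-6 - A^-10.
  A^9 * (d^2) = A^13 + 2*A^9 + A^5
  A^7 * (5*d + 4*d^3) = -4*A^13 - 17*A^9 - 17*A^5 - 4*A
  A^5 * (6 + 27*d^2 + 3*d^4) = 3*A^13 + 39*A^9 + 78*A^5 + 39*A + 3*A^-3
  A^3 * (57*d + 26*d^3 + d^5) = -A^13 - 31*A^9 - 145*A^5 - 145*A - 31*A^-3 - A^-7
  A^1 * (39 + 77*d^2 + 10*d^4) = 10*A^9 + 117*A^5 + 253*A + 117*A^-3 + 10*A^-7
  A^-1 * (81*d + 44*d^3 + d^5) = -A^9 - 49*A^5 - 223*A - 223*A^-3 - 49*A^-7 - A^-11
  A^-3 * (73*d^2 + 11*d^4) = 11*A^5 + 117*A + 212*A^-3 + 117*A^-7 + 11*A^-11
  A^-5 * (35*d^3 + d^5) = -A^5 - 40*A - 115*A^-3 - 115*A^-7 - 40*A^-11 - A^-15
  A^-7 * (9*d^4) = 9*A + 36*A^-3 + 54*A^-7 + 36*A^-11 + 9*A^-15
  A^-9 * (d^5) = -A - 5*A^-3 - 10*A^-7 - 10*A^-11 - 5*A^-15 - A^-19
Summing the groups: <K> = -A^13 + 2*A^9 - 5*A^5 + 5*A - 6*A^-3 + 6*A^-7 - 4*A^-11 + 3*A^-15 - A^-19
Normalise by the writhe: (-A^3)^(-w) = (-A^3)^(-7) = -A^-21, so f(A) = -A^-21 * <K> = A^-8 - 2*A^-12 + 5*A^-16 - 5*A^-20 + 6*A^-24 - 6*A^-28 + 4*A^-32 - 3*A^-36 + A^-40.
Substitute A = t^(-1/4), i.e. A^e → t^(-e/4): V(t) = t^10 - 3*t^9 + 4*t^8 - 6*t^7 + 6*t^6 - 5*t^5 + 5*t^4 - 2*t^3 + t^2

Answer: t^10 - 3*t^9 + 4*t^8 - 6*t^7 + 6*t^6 - 5*t^5 + 5*t^4 - 2*t^3 + t^2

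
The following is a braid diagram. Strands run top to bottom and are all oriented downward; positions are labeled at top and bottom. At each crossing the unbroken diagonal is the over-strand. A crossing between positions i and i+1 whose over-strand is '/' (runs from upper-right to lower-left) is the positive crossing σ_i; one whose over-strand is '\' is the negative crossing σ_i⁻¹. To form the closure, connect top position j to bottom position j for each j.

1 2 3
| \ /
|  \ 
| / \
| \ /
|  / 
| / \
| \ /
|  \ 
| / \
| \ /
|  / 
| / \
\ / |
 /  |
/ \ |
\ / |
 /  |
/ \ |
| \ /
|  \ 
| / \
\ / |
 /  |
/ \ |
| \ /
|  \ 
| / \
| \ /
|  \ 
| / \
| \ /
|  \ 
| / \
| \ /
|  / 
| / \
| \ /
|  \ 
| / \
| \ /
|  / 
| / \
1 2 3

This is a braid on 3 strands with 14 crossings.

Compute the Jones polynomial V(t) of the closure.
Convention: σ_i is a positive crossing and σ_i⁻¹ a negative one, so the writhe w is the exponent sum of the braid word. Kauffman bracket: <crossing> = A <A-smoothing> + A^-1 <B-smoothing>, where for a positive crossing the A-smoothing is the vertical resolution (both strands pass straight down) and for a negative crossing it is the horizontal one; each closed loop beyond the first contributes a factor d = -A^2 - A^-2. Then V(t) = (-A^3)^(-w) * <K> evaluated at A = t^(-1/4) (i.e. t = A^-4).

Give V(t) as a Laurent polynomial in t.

-t^3 + 2*t^2 - 2*t + 3 - 2*t^-1 + 2*t^-2 - t^-3

Derivation:
Reading the diagram top to bottom ('/'-over between positions i,i+1 = s_i, '\'-over = s_i^-1): braid word = s2^-1 s2 s2^-1 s2 s1 s1 s2^-1 s1 s2^-1 s2^-1 s2^-1 s2 s2^-1 s2.
The presented braid s2^-1 s2 s2^-1 s2 s1 s1 s2^-1 s1 s2^-1 s2^-1 s2^-1 s2 s2^-1 s2 on 3 strands reduces by inverse Markov moves (closure unchanged at each step):
  Deconjugate: the word is γ·β·γ⁻¹ with γ = s2^-1 s2 (prefix) and γ⁻¹ = s2^-1 s2 (suffix); strip both.
  Deconjugate: the word is γ·β·γ⁻¹ with γ = s2^-1 s2 (prefix) and γ⁻¹ = s2^-1 s2 (suffix); strip both.
Reduced to β = s1 s1 s2^-1 s1 s2^-1 s2^-1 on 3 strands, 6 crossings.
Compute on β:
Braid: s1 s1 s2^-1 s1 s2^-1 s2^-1 on 3 strands, 6 crossings.
Writhe w = (#positive) - (#negative) = 3 - 3 = 0.
Enumerate smoothing states for the bracket polynomial. There are 2^6 = 64 states.
Each crossing splits two ways (0=vertical, 1=horizontal). The state's weight is A^(#A-smoothings - #B-smoothings) * d^(loops - 1).
Tabulate the states by total A-exponent and number of loops L (A-exp: L × count):
  A^6: L=4 ×1
  A^4: L=3 ×6
  A^2: L=2 ×14, L=4 ×1
  A^0: L=1 ×13, L=3 ×7
  A^-2: L=2 ×14, L=4 ×1
  A^-4: L=3 ×6
  A^-6: L=4 ×1
Each group contributes A^e * Σ count * d^(L-1):
Powers of d = -A^2 - A^-2: d^2 = A^4 + 2 + A^-4; d^3 = -A^6 - 3*A^2 - 3*A^-2 - A^-6.
  A^6 * (d^3) = -A^12 - 3*A^8 - 3*A^4 - 1
  A^4 * (6*d^2) = 6*A^8 + 12*A^4 + 6
  A^2 * (14*d + d^3) = -A^8 - 17*A^4 - 17 - A^-4
  A^0 * (13 + 7*d^2) = 7*A^4 + 27 + 7*A^-4
  A^-2 * (14*d + d^3) = -A^4 - 17 - 17*A^-4 - A^-8
  A^-4 * (6*d^2) = 6 + 12*A^-4 + 6*A^-8
  A^-6 * (d^3) = -1 - 3*A^-4 - 3*A^-8 - A^-12
Summing the groups: <K> = -A^12 + 2*A^8 - 2*A^4 + 3 - 2*A^-4 + 2*A^-8 - A^-12
Normalise by the writhe: (-A^3)^(-w) = (-A^3)^(0) = 1, so f(A) = 1 * <K> = -A^12 + 2*A^8 - 2*A^4 + 3 - 2*A^-4 + 2*A^-8 - A^-12.
Substitute A = t^(-1/4), i.e. A^e → t^(-e/4): V(t) = -t^3 + 2*t^2 - 2*t + 3 - 2*t^-1 + 2*t^-2 - t^-3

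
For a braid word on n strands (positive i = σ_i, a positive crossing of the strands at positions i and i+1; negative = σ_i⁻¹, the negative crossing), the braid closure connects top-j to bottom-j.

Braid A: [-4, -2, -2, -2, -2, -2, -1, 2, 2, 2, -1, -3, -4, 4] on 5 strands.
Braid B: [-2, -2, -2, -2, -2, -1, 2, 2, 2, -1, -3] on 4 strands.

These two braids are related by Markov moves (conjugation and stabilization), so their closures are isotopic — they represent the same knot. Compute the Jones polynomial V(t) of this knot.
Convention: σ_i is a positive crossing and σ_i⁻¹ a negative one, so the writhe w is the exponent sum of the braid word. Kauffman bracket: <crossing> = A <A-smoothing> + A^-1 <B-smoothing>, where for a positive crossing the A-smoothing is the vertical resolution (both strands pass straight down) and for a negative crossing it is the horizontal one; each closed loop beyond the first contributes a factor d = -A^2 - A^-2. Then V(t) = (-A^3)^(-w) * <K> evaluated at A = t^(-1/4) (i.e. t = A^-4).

-1 + 2*t^-1 - 2*t^-2 + 4*t^-3 - 3*t^-4 + 3*t^-5 - 2*t^-6 + t^-7 - t^-8

Derivation:
Markov-equivalent braids have isotopic closures, hence identical knot invariants. Strip the Markov moves from each word to reach a common short braid β, then compute V(t) once on β.
Braid A: s4^-1 s2^-1 s2^-1 s2^-1 s2^-1 s2^-1 s1^-1 s2 s2 s2 s1^-1 s3^-1 s4^-1 s4 on 5 strands reduces by inverse Markov moves (closure unchanged at each step):
  Deconjugate: the word is γ·β·γ⁻¹ with γ = s4^-1 (prefix) and γ⁻¹ = s4 (suffix); strip both.
  Destabilize: the word has the form β·s4^-1 where s4^-1 occurs only as the final letter (β ∈ B_4); drop it and the last strand → 4 strands.
  Destabilize: the word has the form β·s3^-1 where s3^-1 occurs only as the final letter (β ∈ B_3); drop it and the last strand → 3 strands.
Reduced to β = s2^-1 s2^-1 s2^-1 s2^-1 s2^-1 s1^-1 s2 s2 s2 s1^-1 on 3 strands, 10 crossings.
Braid B: s2^-1 s2^-1 s2^-1 s2^-1 s2^-1 s1^-1 s2 s2 s2 s1^-1 s3^-1 on 4 strands reduces by inverse Markov moves (closure unchanged at each step):
  Destabilize: the word has the form β·s3^-1 where s3^-1 occurs only as the final letter (β ∈ B_3); drop it and the last strand → 3 strands.
Reduced to β = s2^-1 s2^-1 s2^-1 s2^-1 s2^-1 s1^-1 s2 s2 s2 s1^-1 on 3 strands, 10 crossings.
Both give the same β = s2^-1 s2^-1 s2^-1 s2^-1 s2^-1 s1^-1 s2 s2 s2 s1^-1 on 3 strands, so one state sum suffices:
Braid: s2^-1 s2^-1 s2^-1 s2^-1 s2^-1 s1^-1 s2 s2 s2 s1^-1 on 3 strands, 10 crossings.
Writhe w = (#positive) - (#negative) = 3 - 7 = -4.
State-sum expansion of <K>. There are 2^10 = 1024 states.
Smooth each crossing (0=||, 1=⌣⌢); contribution A^(Σ sign_k(1-2s_k)) * d^(L-1).
Tabulate the states by total A-exponent and number of loops L (A-exp: L × count):
  A^10: L=6 ×1
  A^8: L=5 ×10
  A^6: L=4 ×35, L=6 ×10
  A^4: L=3 ×60, L=5 ×50, L=7 ×10
  A^2: L=2 ×55, L=4 ×100, L=6 ×50, L=8 ×5
  A^0: L=1 ×25, L=3 ×101, L=5 ×100, L=7 ×25, L=9 ×1
  A^-2: L=2 ×55, L=4 ×100, L=6 ×50, L=8 ×5
  A^-4: L=1 ×6, L=3 ×54, L=5 ×50, L=7 ×10
  A^-6: L=2 ×9, L=4 ×26, L=6 ×10
  A^-8: L=3 ×5, L=5 ×5
  A^-10: L=4 ×1
Each group contributes A^e * Σ count * d^(L-1):
Powers of d = -A^2 - A^-2: d^2 = A^4 + 2 + A^-4; d^3 = -A^6 - 3*A^2 - 3*A^-2 - A^-6; d^4 = A^8 + 4*A^4 + 6 + 4*A^-4 + A^-8; d^5 = -A^10 - 5*A^6 - 10*A^2 - 10*A^-2 - 5*A^-6 - A^-10; d^6 = A^12 + 6*A^8 + 15*A^4 + 20 + 15*A^-4 + 6*A^-8 + A^-12; d^7 = -A^14 - 7*A^10 - 21*A^6 - 35*A^2 - 35*A^-2 - 21*A^-6 - 7*A^-10 - A^-14; d^8 = A^16 + 8*A^12 + 28*A^8 + 56*A^4 + 70 + 56*A^-4 + 28*A^-8 + 8*A^-12 + A^-16.
  A^10 * (d^5) = -A^20 - 5*A^16 - 10*A^12 - 10*A^8 - 5*A^4 - 1
  A^8 * (10*d^4) = 10*A^16 + 40*A^12 + 60*A^8 + 40*A^4 + 10
  A^6 * (35*d^3 + 10*d^5) = -10*A^16 - 85*A^12 - 205*A^8 - 205*A^4 - 85 - 10*A^-4
  A^4 * (60*d^2 + 50*d^4 + 10*d^6) = 10*A^16 + 110*A^12 + 410*A^8 + 620*A^4 + 410 + 110*A^-4 + 10*A^-8
  A^2 * (55*d + 100*d^3 + 50*d^5 + 5*d^7) = -5*A^16 - 85*A^12 - 455*A^8 - 1030*A^4 - 1030 - 455*A^-4 - 85*A^-8 - 5*A^-12
  A^0 * (25 + 101*d^2 + 100*d^4 + 25*d^6 + d^8) = A^16 + 33*A^12 + 278*A^8 + 932*A^4 + 1397 + 932*A^-4 + 278*A^-8 + 33*A^-12 + A^-16
  A^-2 * (55*d + 100*d^3 + 50*d^5 + 5*d^7) = -5*A^12 - 85*A^8 - 455*A^4 - 1030 - 1030*A^-4 - 455*A^-8 - 85*A^-12 - 5*A^-16
  A^-4 * (6 + 54*d^2 + 50*d^4 + 10*d^6) = 10*A^8 + 110*A^4 + 404 + 614*A^-4 + 404*A^-8 + 110*A^-12 + 10*A^-16
  A^-6 * (9*d + 26*d^3 + 10*d^5) = -10*A^4 - 76 - 187*A^-4 - 187*A^-8 - 76*A^-12 - 10*A^-16
  A^-8 * (5*d^2 + 5*d^4) = 5 + 25*A^-4 + 40*A^-8 + 25*A^-12 + 5*A^-16
  A^-10 * (d^3) = -A^-4 - 3*A^-8 - 3*A^-12 - A^-16
Summing the groups: <K> = -A^20 + A^16 - 2*A^12 + 3*A^8 - 3*A^4 + 4 - 2*A^-4 + 2*A^-8 - A^-12
Normalise by the writhe: (-A^3)^(-w) = (-A^3)^(4) = A^12, so f(A) = A^12 * <K> = -A^32 + A^28 - 2*A^24 + 3*A^20 - 3*A^16 + 4*A^12 - 2*A^8 + 2*A^4 - 1.
Substitute A = t^(-1/4), i.e. A^e → t^(-e/4): V(t) = -1 + 2*t^-1 - 2*t^-2 + 4*t^-3 - 3*t^-4 + 3*t^-5 - 2*t^-6 + t^-7 - t^-8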